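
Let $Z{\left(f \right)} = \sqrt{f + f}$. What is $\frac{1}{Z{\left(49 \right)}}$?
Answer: $\frac{\sqrt{2}}{14} \approx 0.10102$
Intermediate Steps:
$Z{\left(f \right)} = \sqrt{2} \sqrt{f}$ ($Z{\left(f \right)} = \sqrt{2 f} = \sqrt{2} \sqrt{f}$)
$\frac{1}{Z{\left(49 \right)}} = \frac{1}{\sqrt{2} \sqrt{49}} = \frac{1}{\sqrt{2} \cdot 7} = \frac{1}{7 \sqrt{2}} = \frac{\sqrt{2}}{14}$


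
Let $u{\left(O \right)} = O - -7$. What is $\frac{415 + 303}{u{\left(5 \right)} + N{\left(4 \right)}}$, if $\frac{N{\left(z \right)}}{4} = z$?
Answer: $\frac{359}{14} \approx 25.643$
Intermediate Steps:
$u{\left(O \right)} = 7 + O$ ($u{\left(O \right)} = O + 7 = 7 + O$)
$N{\left(z \right)} = 4 z$
$\frac{415 + 303}{u{\left(5 \right)} + N{\left(4 \right)}} = \frac{415 + 303}{\left(7 + 5\right) + 4 \cdot 4} = \frac{718}{12 + 16} = \frac{718}{28} = 718 \cdot \frac{1}{28} = \frac{359}{14}$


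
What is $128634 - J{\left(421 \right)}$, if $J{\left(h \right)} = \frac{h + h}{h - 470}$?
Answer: $\frac{6303908}{49} \approx 1.2865 \cdot 10^{5}$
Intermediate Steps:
$J{\left(h \right)} = \frac{2 h}{-470 + h}$
$128634 - J{\left(421 \right)} = 128634 - 2 \cdot 421 \frac{1}{-470 + 421} = 128634 - 2 \cdot 421 \frac{1}{-49} = 128634 - 2 \cdot 421 \left(- \frac{1}{49}\right) = 128634 - - \frac{842}{49} = 128634 + \frac{842}{49} = \frac{6303908}{49}$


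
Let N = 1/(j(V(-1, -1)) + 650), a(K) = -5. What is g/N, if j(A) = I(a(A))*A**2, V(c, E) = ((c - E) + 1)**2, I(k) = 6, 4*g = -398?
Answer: -65272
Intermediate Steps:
g = -199/2 (g = (1/4)*(-398) = -199/2 ≈ -99.500)
V(c, E) = (1 + c - E)**2
j(A) = 6*A**2
N = 1/656 (N = 1/(6*((1 - 1 - 1*(-1))**2)**2 + 650) = 1/(6*((1 - 1 + 1)**2)**2 + 650) = 1/(6*(1**2)**2 + 650) = 1/(6*1**2 + 650) = 1/(6*1 + 650) = 1/(6 + 650) = 1/656 ≈ 0.0015244)
g/N = -199/(2*1/656) = -199/2*656 = -65272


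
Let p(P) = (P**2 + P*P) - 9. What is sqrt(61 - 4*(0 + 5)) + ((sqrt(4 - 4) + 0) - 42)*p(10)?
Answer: -8022 + sqrt(41) ≈ -8015.6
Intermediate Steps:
p(P) = -9 + 2*P**2 (p(P) = (P**2 + P**2) - 9 = 2*P**2 - 9 = -9 + 2*P**2)
sqrt(61 - 4*(0 + 5)) + ((sqrt(4 - 4) + 0) - 42)*p(10) = sqrt(61 - 4*(0 + 5)) + ((sqrt(4 - 4) + 0) - 42)*(-9 + 2*10**2) = sqrt(61 - 4*5) + ((sqrt(0) + 0) - 42)*(-9 + 2*100) = sqrt(61 - 20) + ((0 + 0) - 42)*(-9 + 200) = sqrt(41) + (0 - 42)*191 = sqrt(41) - 42*191 = sqrt(41) - 8022 = -8022 + sqrt(41)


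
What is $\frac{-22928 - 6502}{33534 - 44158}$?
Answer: $\frac{14715}{5312} \approx 2.7701$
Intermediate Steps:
$\frac{-22928 - 6502}{33534 - 44158} = - \frac{29430}{-10624} = \left(-29430\right) \left(- \frac{1}{10624}\right) = \frac{14715}{5312}$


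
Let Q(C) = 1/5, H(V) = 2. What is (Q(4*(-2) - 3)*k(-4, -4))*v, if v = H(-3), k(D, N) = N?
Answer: -8/5 ≈ -1.6000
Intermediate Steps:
Q(C) = ⅕
v = 2
(Q(4*(-2) - 3)*k(-4, -4))*v = ((⅕)*(-4))*2 = -⅘*2 = -8/5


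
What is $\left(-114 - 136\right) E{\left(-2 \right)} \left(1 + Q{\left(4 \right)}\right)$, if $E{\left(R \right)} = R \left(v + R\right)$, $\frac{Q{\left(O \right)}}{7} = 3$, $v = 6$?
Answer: $44000$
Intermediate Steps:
$Q{\left(O \right)} = 21$ ($Q{\left(O \right)} = 7 \cdot 3 = 21$)
$E{\left(R \right)} = R \left(6 + R\right)$
$\left(-114 - 136\right) E{\left(-2 \right)} \left(1 + Q{\left(4 \right)}\right) = \left(-114 - 136\right) - 2 \left(6 - 2\right) \left(1 + 21\right) = - 250 \left(-2\right) 4 \cdot 22 = - 250 \left(\left(-8\right) 22\right) = \left(-250\right) \left(-176\right) = 44000$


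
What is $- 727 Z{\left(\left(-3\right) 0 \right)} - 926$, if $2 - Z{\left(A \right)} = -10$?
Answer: $-9650$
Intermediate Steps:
$Z{\left(A \right)} = 12$ ($Z{\left(A \right)} = 2 - -10 = 2 + 10 = 12$)
$- 727 Z{\left(\left(-3\right) 0 \right)} - 926 = \left(-727\right) 12 - 926 = -8724 - 926 = -9650$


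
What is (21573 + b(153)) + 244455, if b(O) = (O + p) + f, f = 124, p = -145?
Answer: 266160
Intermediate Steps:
b(O) = -21 + O (b(O) = (O - 145) + 124 = (-145 + O) + 124 = -21 + O)
(21573 + b(153)) + 244455 = (21573 + (-21 + 153)) + 244455 = (21573 + 132) + 244455 = 21705 + 244455 = 266160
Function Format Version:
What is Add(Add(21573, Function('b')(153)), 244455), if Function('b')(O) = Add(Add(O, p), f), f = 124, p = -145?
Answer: 266160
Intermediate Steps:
Function('b')(O) = Add(-21, O) (Function('b')(O) = Add(Add(O, -145), 124) = Add(Add(-145, O), 124) = Add(-21, O))
Add(Add(21573, Function('b')(153)), 244455) = Add(Add(21573, Add(-21, 153)), 244455) = Add(Add(21573, 132), 244455) = Add(21705, 244455) = 266160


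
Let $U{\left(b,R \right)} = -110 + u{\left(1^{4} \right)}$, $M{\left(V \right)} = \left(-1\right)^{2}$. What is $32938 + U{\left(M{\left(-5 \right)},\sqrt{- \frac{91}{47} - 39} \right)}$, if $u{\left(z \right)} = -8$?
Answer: $32820$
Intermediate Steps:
$M{\left(V \right)} = 1$
$U{\left(b,R \right)} = -118$ ($U{\left(b,R \right)} = -110 - 8 = -118$)
$32938 + U{\left(M{\left(-5 \right)},\sqrt{- \frac{91}{47} - 39} \right)} = 32938 - 118 = 32820$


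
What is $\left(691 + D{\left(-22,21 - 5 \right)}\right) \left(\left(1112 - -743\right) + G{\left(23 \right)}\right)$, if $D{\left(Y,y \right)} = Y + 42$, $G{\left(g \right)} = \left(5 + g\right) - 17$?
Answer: $1326726$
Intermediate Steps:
$G{\left(g \right)} = -12 + g$
$D{\left(Y,y \right)} = 42 + Y$
$\left(691 + D{\left(-22,21 - 5 \right)}\right) \left(\left(1112 - -743\right) + G{\left(23 \right)}\right) = \left(691 + \left(42 - 22\right)\right) \left(\left(1112 - -743\right) + \left(-12 + 23\right)\right) = \left(691 + 20\right) \left(\left(1112 + 743\right) + 11\right) = 711 \left(1855 + 11\right) = 711 \cdot 1866 = 1326726$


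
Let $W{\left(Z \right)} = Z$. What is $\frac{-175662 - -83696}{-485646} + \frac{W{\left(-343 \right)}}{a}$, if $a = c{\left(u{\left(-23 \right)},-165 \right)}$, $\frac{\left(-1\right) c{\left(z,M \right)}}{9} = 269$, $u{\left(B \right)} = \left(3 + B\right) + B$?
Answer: $\frac{9267292}{27994023} \approx 0.33105$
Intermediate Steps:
$u{\left(B \right)} = 3 + 2 B$
$c{\left(z,M \right)} = -2421$ ($c{\left(z,M \right)} = \left(-9\right) 269 = -2421$)
$a = -2421$
$\frac{-175662 - -83696}{-485646} + \frac{W{\left(-343 \right)}}{a} = \frac{-175662 - -83696}{-485646} - \frac{343}{-2421} = \left(-175662 + 83696\right) \left(- \frac{1}{485646}\right) - - \frac{343}{2421} = \left(-91966\right) \left(- \frac{1}{485646}\right) + \frac{343}{2421} = \frac{6569}{34689} + \frac{343}{2421} = \frac{9267292}{27994023}$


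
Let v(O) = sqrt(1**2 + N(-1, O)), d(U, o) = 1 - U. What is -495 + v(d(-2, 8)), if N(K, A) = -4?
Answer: -495 + I*sqrt(3) ≈ -495.0 + 1.732*I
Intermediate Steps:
v(O) = I*sqrt(3) (v(O) = sqrt(1**2 - 4) = sqrt(1 - 4) = sqrt(-3) = I*sqrt(3))
-495 + v(d(-2, 8)) = -495 + I*sqrt(3)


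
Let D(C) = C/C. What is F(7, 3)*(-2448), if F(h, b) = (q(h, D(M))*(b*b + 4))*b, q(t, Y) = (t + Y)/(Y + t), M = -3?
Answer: -95472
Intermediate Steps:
D(C) = 1
q(t, Y) = 1 (q(t, Y) = (Y + t)/(Y + t) = 1)
F(h, b) = b*(4 + b²) (F(h, b) = (1*(b*b + 4))*b = (1*(b² + 4))*b = (1*(4 + b²))*b = (4 + b²)*b = b*(4 + b²))
F(7, 3)*(-2448) = (3*(4 + 3²))*(-2448) = (3*(4 + 9))*(-2448) = (3*13)*(-2448) = 39*(-2448) = -95472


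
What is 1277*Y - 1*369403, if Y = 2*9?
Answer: -346417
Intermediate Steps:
Y = 18
1277*Y - 1*369403 = 1277*18 - 1*369403 = 22986 - 369403 = -346417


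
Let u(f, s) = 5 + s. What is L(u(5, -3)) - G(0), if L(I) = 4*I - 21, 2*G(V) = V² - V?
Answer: -13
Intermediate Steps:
G(V) = V²/2 - V/2 (G(V) = (V² - V)/2 = V²/2 - V/2)
L(I) = -21 + 4*I
L(u(5, -3)) - G(0) = (-21 + 4*(5 - 3)) - 0*(-1 + 0)/2 = (-21 + 4*2) - 0*(-1)/2 = (-21 + 8) - 1*0 = -13 + 0 = -13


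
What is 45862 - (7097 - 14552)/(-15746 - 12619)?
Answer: 86724545/1891 ≈ 45862.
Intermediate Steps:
45862 - (7097 - 14552)/(-15746 - 12619) = 45862 - (-7455)/(-28365) = 45862 - (-7455)*(-1)/28365 = 45862 - 1*497/1891 = 45862 - 497/1891 = 86724545/1891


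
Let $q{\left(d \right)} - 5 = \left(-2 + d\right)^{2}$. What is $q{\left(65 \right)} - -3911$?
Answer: $7885$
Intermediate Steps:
$q{\left(d \right)} = 5 + \left(-2 + d\right)^{2}$
$q{\left(65 \right)} - -3911 = \left(5 + \left(-2 + 65\right)^{2}\right) - -3911 = \left(5 + 63^{2}\right) + 3911 = \left(5 + 3969\right) + 3911 = 3974 + 3911 = 7885$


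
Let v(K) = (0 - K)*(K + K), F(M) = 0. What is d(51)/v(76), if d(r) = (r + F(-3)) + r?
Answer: -51/5776 ≈ -0.0088296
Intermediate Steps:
v(K) = -2*K**2 (v(K) = (-K)*(2*K) = -2*K**2)
d(r) = 2*r (d(r) = (r + 0) + r = r + r = 2*r)
d(51)/v(76) = (2*51)/((-2*76**2)) = 102/((-2*5776)) = 102/(-11552) = 102*(-1/11552) = -51/5776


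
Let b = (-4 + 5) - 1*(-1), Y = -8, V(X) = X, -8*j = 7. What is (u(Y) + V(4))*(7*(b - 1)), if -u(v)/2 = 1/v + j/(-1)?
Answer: 35/2 ≈ 17.500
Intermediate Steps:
j = -7/8 (j = -⅛*7 = -7/8 ≈ -0.87500)
b = 2 (b = 1 + 1 = 2)
u(v) = -7/4 - 2/v (u(v) = -2*(1/v - 7/8/(-1)) = -2*(1/v - 7/8*(-1)) = -2*(1/v + 7/8) = -2*(7/8 + 1/v) = -7/4 - 2/v)
(u(Y) + V(4))*(7*(b - 1)) = ((-7/4 - 2/(-8)) + 4)*(7*(2 - 1)) = ((-7/4 - 2*(-⅛)) + 4)*(7*1) = ((-7/4 + ¼) + 4)*7 = (-3/2 + 4)*7 = (5/2)*7 = 35/2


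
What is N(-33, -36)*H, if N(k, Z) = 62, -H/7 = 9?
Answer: -3906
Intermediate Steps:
H = -63 (H = -7*9 = -63)
N(-33, -36)*H = 62*(-63) = -3906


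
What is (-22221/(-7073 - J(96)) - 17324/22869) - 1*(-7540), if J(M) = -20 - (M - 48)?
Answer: 402758266243/53399115 ≈ 7542.4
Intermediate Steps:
J(M) = 28 - M (J(M) = -20 - (-48 + M) = -20 + (48 - M) = 28 - M)
(-22221/(-7073 - J(96)) - 17324/22869) - 1*(-7540) = (-22221/(-7073 - (28 - 1*96)) - 17324/22869) - 1*(-7540) = (-22221/(-7073 - (28 - 96)) - 17324*1/22869) + 7540 = (-22221/(-7073 - 1*(-68)) - 17324/22869) + 7540 = (-22221/(-7073 + 68) - 17324/22869) + 7540 = (-22221/(-7005) - 17324/22869) + 7540 = (-22221*(-1/7005) - 17324/22869) + 7540 = (7407/2335 - 17324/22869) + 7540 = 128939143/53399115 + 7540 = 402758266243/53399115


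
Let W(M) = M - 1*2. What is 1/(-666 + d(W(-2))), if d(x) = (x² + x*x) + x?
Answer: -1/638 ≈ -0.0015674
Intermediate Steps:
W(M) = -2 + M (W(M) = M - 2 = -2 + M)
d(x) = x + 2*x² (d(x) = (x² + x²) + x = 2*x² + x = x + 2*x²)
1/(-666 + d(W(-2))) = 1/(-666 + (-2 - 2)*(1 + 2*(-2 - 2))) = 1/(-666 - 4*(1 + 2*(-4))) = 1/(-666 - 4*(1 - 8)) = 1/(-666 - 4*(-7)) = 1/(-666 + 28) = 1/(-638) = -1/638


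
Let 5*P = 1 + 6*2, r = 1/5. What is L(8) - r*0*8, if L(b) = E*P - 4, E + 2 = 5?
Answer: 19/5 ≈ 3.8000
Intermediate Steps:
E = 3 (E = -2 + 5 = 3)
r = ⅕ (r = 1*(⅕) = ⅕ ≈ 0.20000)
P = 13/5 (P = (1 + 6*2)/5 = (1 + 12)/5 = (⅕)*13 = 13/5 ≈ 2.6000)
L(b) = 19/5 (L(b) = 3*(13/5) - 4 = 39/5 - 4 = 19/5)
L(8) - r*0*8 = 19/5 - (⅕)*0*8 = 19/5 - 0*8 = 19/5 - 1*0 = 19/5 + 0 = 19/5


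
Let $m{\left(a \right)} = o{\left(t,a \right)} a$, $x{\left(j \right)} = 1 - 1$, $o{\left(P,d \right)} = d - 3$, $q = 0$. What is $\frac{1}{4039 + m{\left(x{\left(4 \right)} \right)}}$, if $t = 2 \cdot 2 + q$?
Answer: $\frac{1}{4039} \approx 0.00024759$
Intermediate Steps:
$t = 4$ ($t = 2 \cdot 2 + 0 = 4 + 0 = 4$)
$o{\left(P,d \right)} = -3 + d$
$x{\left(j \right)} = 0$ ($x{\left(j \right)} = 1 - 1 = 0$)
$m{\left(a \right)} = a \left(-3 + a\right)$ ($m{\left(a \right)} = \left(-3 + a\right) a = a \left(-3 + a\right)$)
$\frac{1}{4039 + m{\left(x{\left(4 \right)} \right)}} = \frac{1}{4039 + 0 \left(-3 + 0\right)} = \frac{1}{4039 + 0 \left(-3\right)} = \frac{1}{4039 + 0} = \frac{1}{4039}$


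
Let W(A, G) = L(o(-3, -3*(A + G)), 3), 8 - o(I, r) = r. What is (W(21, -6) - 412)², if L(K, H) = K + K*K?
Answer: 6002500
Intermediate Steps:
o(I, r) = 8 - r
L(K, H) = K + K²
W(A, G) = (8 + 3*A + 3*G)*(9 + 3*A + 3*G) (W(A, G) = (8 - (-3)*(A + G))*(1 + (8 - (-3)*(A + G))) = (8 - (-3*A - 3*G))*(1 + (8 - (-3*A - 3*G))) = (8 + (3*A + 3*G))*(1 + (8 + (3*A + 3*G))) = (8 + 3*A + 3*G)*(1 + (8 + 3*A + 3*G)) = (8 + 3*A + 3*G)*(9 + 3*A + 3*G))
(W(21, -6) - 412)² = (3*(3 + 21 - 6)*(8 + 3*21 + 3*(-6)) - 412)² = (3*18*(8 + 63 - 18) - 412)² = (3*18*53 - 412)² = (2862 - 412)² = 2450² = 6002500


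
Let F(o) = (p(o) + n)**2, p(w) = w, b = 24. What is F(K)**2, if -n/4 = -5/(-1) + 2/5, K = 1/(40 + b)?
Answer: 2275924358809201/10485760000 ≈ 2.1705e+5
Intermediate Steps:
K = 1/64 (K = 1/(40 + 24) = 1/64 ≈ 0.015625)
n = -108/5 (n = -4*(-5/(-1) + 2/5) = -4*(-5*(-1) + 2*(1/5)) = -4*(5 + 2/5) = -4*27/5 = -108/5 ≈ -21.600)
F(o) = (-108/5 + o)**2 (F(o) = (o - 108/5)**2 = (-108/5 + o)**2)
F(K)**2 = ((-108 + 5*(1/64))**2/25)**2 = ((-108 + 5/64)**2/25)**2 = ((-6907/64)**2/25)**2 = ((1/25)*(47706649/4096))**2 = (47706649/102400)**2 = 2275924358809201/10485760000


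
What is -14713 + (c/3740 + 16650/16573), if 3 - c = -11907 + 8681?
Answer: -911840388043/61983020 ≈ -14711.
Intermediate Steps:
c = 3229 (c = 3 - (-11907 + 8681) = 3 - 1*(-3226) = 3 + 3226 = 3229)
-14713 + (c/3740 + 16650/16573) = -14713 + (3229/3740 + 16650/16573) = -14713 + 115785217/61983020 = -911840388043/61983020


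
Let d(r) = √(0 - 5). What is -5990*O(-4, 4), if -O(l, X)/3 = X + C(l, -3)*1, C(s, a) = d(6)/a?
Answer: 71880 - 5990*I*√5 ≈ 71880.0 - 13394.0*I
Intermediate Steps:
d(r) = I*√5 (d(r) = √(-5) = I*√5)
C(s, a) = I*√5/a (C(s, a) = (I*√5)/a = I*√5/a)
O(l, X) = -3*X + I*√5 (O(l, X) = -3*(X + (I*√5/(-3))*1) = -3*(X + (I*√5*(-⅓))*1) = -3*(X - I*√5/3*1) = -3*(X - I*√5/3) = -3*X + I*√5)
-5990*O(-4, 4) = -5990*(-3*4 + I*√5) = -5990*(-12 + I*√5) = -599*(-120 + 10*I*√5) = 71880 - 5990*I*√5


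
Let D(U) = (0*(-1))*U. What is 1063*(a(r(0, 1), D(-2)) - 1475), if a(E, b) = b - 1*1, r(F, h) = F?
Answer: -1568988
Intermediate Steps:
D(U) = 0 (D(U) = 0*U = 0)
a(E, b) = -1 + b (a(E, b) = b - 1 = -1 + b)
1063*(a(r(0, 1), D(-2)) - 1475) = 1063*((-1 + 0) - 1475) = 1063*(-1 - 1475) = 1063*(-1476) = -1568988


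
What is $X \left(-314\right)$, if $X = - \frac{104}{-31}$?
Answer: $- \frac{32656}{31} \approx -1053.4$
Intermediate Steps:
$X = \frac{104}{31}$ ($X = \left(-104\right) \left(- \frac{1}{31}\right) = \frac{104}{31} \approx 3.3548$)
$X \left(-314\right) = \frac{104}{31} \left(-314\right) = - \frac{32656}{31}$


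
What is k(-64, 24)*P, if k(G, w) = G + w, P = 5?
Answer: -200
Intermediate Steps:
k(-64, 24)*P = (-64 + 24)*5 = -40*5 = -200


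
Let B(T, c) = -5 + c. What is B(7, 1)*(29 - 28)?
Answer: -4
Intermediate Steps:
B(7, 1)*(29 - 28) = (-5 + 1)*(29 - 28) = -4*1 = -4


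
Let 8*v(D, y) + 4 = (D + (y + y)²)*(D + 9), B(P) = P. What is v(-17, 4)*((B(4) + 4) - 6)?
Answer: -95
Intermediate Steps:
v(D, y) = -½ + (9 + D)*(D + 4*y²)/8 (v(D, y) = -½ + ((D + (y + y)²)*(D + 9))/8 = -½ + ((D + (2*y)²)*(9 + D))/8 = -½ + ((D + 4*y²)*(9 + D))/8 = -½ + ((9 + D)*(D + 4*y²))/8 = -½ + (9 + D)*(D + 4*y²)/8)
v(-17, 4)*((B(4) + 4) - 6) = (-½ + (⅛)*(-17)² + (9/2)*4² + (9/8)*(-17) + (½)*(-17)*4²)*((4 + 4) - 6) = (-½ + (⅛)*289 + (9/2)*16 - 153/8 + (½)*(-17)*16)*(8 - 6) = (-½ + 289/8 + 72 - 153/8 - 136)*2 = -95/2*2 = -95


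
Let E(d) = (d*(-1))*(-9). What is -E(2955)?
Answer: -26595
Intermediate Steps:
E(d) = 9*d (E(d) = -d*(-9) = 9*d)
-E(2955) = -9*2955 = -1*26595 = -26595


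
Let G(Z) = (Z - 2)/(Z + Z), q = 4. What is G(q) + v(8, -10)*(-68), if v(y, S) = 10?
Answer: -2719/4 ≈ -679.75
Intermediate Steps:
G(Z) = (-2 + Z)/(2*Z) (G(Z) = (-2 + Z)/((2*Z)) = (-2 + Z)*(1/(2*Z)) = (-2 + Z)/(2*Z))
G(q) + v(8, -10)*(-68) = (1/2)*(-2 + 4)/4 + 10*(-68) = (1/2)*(1/4)*2 - 680 = 1/4 - 680 = -2719/4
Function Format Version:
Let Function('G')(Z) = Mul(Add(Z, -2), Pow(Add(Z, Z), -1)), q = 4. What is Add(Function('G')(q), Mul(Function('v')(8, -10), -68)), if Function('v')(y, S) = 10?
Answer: Rational(-2719, 4) ≈ -679.75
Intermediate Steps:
Function('G')(Z) = Mul(Rational(1, 2), Pow(Z, -1), Add(-2, Z)) (Function('G')(Z) = Mul(Add(-2, Z), Pow(Mul(2, Z), -1)) = Mul(Add(-2, Z), Mul(Rational(1, 2), Pow(Z, -1))) = Mul(Rational(1, 2), Pow(Z, -1), Add(-2, Z)))
Add(Function('G')(q), Mul(Function('v')(8, -10), -68)) = Add(Mul(Rational(1, 2), Pow(4, -1), Add(-2, 4)), Mul(10, -68)) = Add(Mul(Rational(1, 2), Rational(1, 4), 2), -680) = Add(Rational(1, 4), -680) = Rational(-2719, 4)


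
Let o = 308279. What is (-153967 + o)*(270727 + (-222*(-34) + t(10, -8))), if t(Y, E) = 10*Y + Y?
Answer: 42958146120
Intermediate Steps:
t(Y, E) = 11*Y
(-153967 + o)*(270727 + (-222*(-34) + t(10, -8))) = (-153967 + 308279)*(270727 + (-222*(-34) + 11*10)) = 154312*(270727 + (7548 + 110)) = 154312*(270727 + 7658) = 154312*278385 = 42958146120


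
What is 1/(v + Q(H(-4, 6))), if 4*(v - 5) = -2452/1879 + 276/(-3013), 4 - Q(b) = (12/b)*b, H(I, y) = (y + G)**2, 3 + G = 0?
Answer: -246149/824387 ≈ -0.29858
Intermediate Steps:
G = -3 (G = -3 + 0 = -3)
H(I, y) = (-3 + y)**2 (H(I, y) = (y - 3)**2 = (-3 + y)**2)
Q(b) = -8 (Q(b) = 4 - 12/b*b = 4 - 1*12 = 4 - 12 = -8)
v = 1144805/246149 (v = 5 + (-2452/1879 + 276/(-3013))/4 = 5 + (-2452*1/1879 + 276*(-1/3013))/4 = 5 + (-2452/1879 - 12/131)/4 = 5 + (1/4)*(-343760/246149) = 5 - 85940/246149 = 1144805/246149 ≈ 4.6509)
1/(v + Q(H(-4, 6))) = 1/(1144805/246149 - 8) = 1/(-824387/246149) = -246149/824387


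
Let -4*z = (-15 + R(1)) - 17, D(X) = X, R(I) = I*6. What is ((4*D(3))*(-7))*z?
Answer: -546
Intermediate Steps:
R(I) = 6*I
z = 13/2 (z = -((-15 + 6*1) - 17)/4 = -((-15 + 6) - 17)/4 = -(-9 - 17)/4 = -1/4*(-26) = 13/2 ≈ 6.5000)
((4*D(3))*(-7))*z = ((4*3)*(-7))*(13/2) = (12*(-7))*(13/2) = -84*13/2 = -546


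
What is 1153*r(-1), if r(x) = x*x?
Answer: 1153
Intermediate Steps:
r(x) = x**2
1153*r(-1) = 1153*(-1)**2 = 1153*1 = 1153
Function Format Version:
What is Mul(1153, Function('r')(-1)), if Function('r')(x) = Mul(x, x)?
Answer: 1153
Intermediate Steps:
Function('r')(x) = Pow(x, 2)
Mul(1153, Function('r')(-1)) = Mul(1153, Pow(-1, 2)) = Mul(1153, 1) = 1153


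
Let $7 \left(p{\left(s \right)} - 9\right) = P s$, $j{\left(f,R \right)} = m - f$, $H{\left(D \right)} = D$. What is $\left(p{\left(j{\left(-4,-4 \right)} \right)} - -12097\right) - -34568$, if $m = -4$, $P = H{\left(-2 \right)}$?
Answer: $46674$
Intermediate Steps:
$P = -2$
$j{\left(f,R \right)} = -4 - f$
$p{\left(s \right)} = 9 - \frac{2 s}{7}$ ($p{\left(s \right)} = 9 + \frac{\left(-2\right) s}{7} = 9 - \frac{2 s}{7}$)
$\left(p{\left(j{\left(-4,-4 \right)} \right)} - -12097\right) - -34568 = \left(\left(9 - \frac{2 \left(-4 - -4\right)}{7}\right) - -12097\right) - -34568 = \left(\left(9 - \frac{2 \left(-4 + 4\right)}{7}\right) + 12097\right) + 34568 = \left(\left(9 - 0\right) + 12097\right) + 34568 = \left(\left(9 + 0\right) + 12097\right) + 34568 = \left(9 + 12097\right) + 34568 = 12106 + 34568 = 46674$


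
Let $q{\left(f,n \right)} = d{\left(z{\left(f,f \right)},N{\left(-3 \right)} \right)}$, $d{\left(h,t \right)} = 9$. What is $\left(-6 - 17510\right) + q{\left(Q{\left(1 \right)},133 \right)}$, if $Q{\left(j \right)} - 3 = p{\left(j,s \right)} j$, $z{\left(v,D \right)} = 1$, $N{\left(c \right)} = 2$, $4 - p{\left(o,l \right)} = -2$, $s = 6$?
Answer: $-17507$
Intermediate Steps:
$p{\left(o,l \right)} = 6$ ($p{\left(o,l \right)} = 4 - -2 = 4 + 2 = 6$)
$Q{\left(j \right)} = 3 + 6 j$
$q{\left(f,n \right)} = 9$
$\left(-6 - 17510\right) + q{\left(Q{\left(1 \right)},133 \right)} = \left(-6 - 17510\right) + 9 = -17516 + 9 = -17507$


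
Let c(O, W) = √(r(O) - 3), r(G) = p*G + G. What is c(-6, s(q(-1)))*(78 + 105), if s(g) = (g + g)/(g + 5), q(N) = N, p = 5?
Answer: 183*I*√39 ≈ 1142.8*I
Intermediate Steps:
s(g) = 2*g/(5 + g) (s(g) = (2*g)/(5 + g) = 2*g/(5 + g))
r(G) = 6*G (r(G) = 5*G + G = 6*G)
c(O, W) = √(-3 + 6*O) (c(O, W) = √(6*O - 3) = √(-3 + 6*O))
c(-6, s(q(-1)))*(78 + 105) = √(-3 + 6*(-6))*(78 + 105) = √(-3 - 36)*183 = √(-39)*183 = (I*√39)*183 = 183*I*√39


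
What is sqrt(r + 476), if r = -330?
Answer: sqrt(146) ≈ 12.083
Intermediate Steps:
sqrt(r + 476) = sqrt(-330 + 476) = sqrt(146)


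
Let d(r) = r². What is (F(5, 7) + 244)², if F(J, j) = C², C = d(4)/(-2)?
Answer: 94864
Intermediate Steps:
C = -8 (C = 4²/(-2) = 16*(-½) = -8)
F(J, j) = 64 (F(J, j) = (-8)² = 64)
(F(5, 7) + 244)² = (64 + 244)² = 308² = 94864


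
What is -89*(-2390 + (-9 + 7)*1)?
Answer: 212888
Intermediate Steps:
-89*(-2390 + (-9 + 7)*1) = -89*(-2390 - 2*1) = -89*(-2390 - 2) = -89*(-2392) = 212888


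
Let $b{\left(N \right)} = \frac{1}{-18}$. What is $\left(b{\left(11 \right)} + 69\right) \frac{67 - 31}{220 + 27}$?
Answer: $\frac{2482}{247} \approx 10.049$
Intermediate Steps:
$b{\left(N \right)} = - \frac{1}{18}$
$\left(b{\left(11 \right)} + 69\right) \frac{67 - 31}{220 + 27} = \left(- \frac{1}{18} + 69\right) \frac{67 - 31}{220 + 27} = \frac{1241 \cdot \frac{36}{247}}{18} = \frac{1241 \cdot 36 \cdot \frac{1}{247}}{18} = \frac{1241}{18} \cdot \frac{36}{247} = \frac{2482}{247}$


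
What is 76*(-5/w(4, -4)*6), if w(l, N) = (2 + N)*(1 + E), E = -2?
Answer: -1140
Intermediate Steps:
w(l, N) = -2 - N (w(l, N) = (2 + N)*(1 - 2) = (2 + N)*(-1) = -2 - N)
76*(-5/w(4, -4)*6) = 76*(-5/(-2 - 1*(-4))*6) = 76*(-5/(-2 + 4)*6) = 76*(-5/2*6) = 76*(-15) = -1140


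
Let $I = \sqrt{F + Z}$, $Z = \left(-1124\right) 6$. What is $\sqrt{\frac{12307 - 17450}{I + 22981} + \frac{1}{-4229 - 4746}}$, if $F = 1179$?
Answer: $\frac{\sqrt{359} \sqrt{\frac{-46181406 - i \sqrt{5565}}{22981 + i \sqrt{5565}}}}{1795} \approx 0.00076762 + 0.47318 i$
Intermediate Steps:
$Z = -6744$
$I = i \sqrt{5565}$ ($I = \sqrt{1179 - 6744} = \sqrt{-5565} = i \sqrt{5565} \approx 74.599 i$)
$\sqrt{\frac{12307 - 17450}{I + 22981} + \frac{1}{-4229 - 4746}} = \sqrt{\frac{12307 - 17450}{i \sqrt{5565} + 22981} + \frac{1}{-4229 - 4746}} = \sqrt{- \frac{5143}{22981 + i \sqrt{5565}} + \frac{1}{-4229 + \left(-8583 + 3837\right)}} = \sqrt{- \frac{5143}{22981 + i \sqrt{5565}} + \frac{1}{-4229 - 4746}} = \sqrt{- \frac{5143}{22981 + i \sqrt{5565}} + \frac{1}{-8975}} = \sqrt{- \frac{5143}{22981 + i \sqrt{5565}} - \frac{1}{8975}} = \sqrt{- \frac{1}{8975} - \frac{5143}{22981 + i \sqrt{5565}}}$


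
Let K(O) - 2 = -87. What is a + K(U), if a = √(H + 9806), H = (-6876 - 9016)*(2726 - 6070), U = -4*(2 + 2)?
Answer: -85 + √53152654 ≈ 7205.6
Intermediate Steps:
U = -16 (U = -4*4 = -16)
H = 53142848 (H = -15892*(-3344) = 53142848)
K(O) = -85 (K(O) = 2 - 87 = -85)
a = √53152654 (a = √(53142848 + 9806) = √53152654 ≈ 7290.6)
a + K(U) = √53152654 - 85 = -85 + √53152654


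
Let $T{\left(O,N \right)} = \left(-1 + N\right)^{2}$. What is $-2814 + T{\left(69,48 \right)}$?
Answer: $-605$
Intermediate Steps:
$-2814 + T{\left(69,48 \right)} = -2814 + \left(-1 + 48\right)^{2} = -2814 + 47^{2} = -2814 + 2209 = -605$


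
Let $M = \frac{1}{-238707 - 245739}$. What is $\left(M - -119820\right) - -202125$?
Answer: $\frac{155964967469}{484446} \approx 3.2195 \cdot 10^{5}$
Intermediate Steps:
$M = - \frac{1}{484446}$ ($M = \frac{1}{-484446} = - \frac{1}{484446} \approx -2.0642 \cdot 10^{-6}$)
$\left(M - -119820\right) - -202125 = \left(- \frac{1}{484446} - -119820\right) - -202125 = \left(- \frac{1}{484446} + 119820\right) + 202125 = \frac{58046319719}{484446} + 202125 = \frac{155964967469}{484446}$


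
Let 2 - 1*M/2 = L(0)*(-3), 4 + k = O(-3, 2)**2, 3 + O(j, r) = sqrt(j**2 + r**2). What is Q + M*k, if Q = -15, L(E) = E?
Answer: 57 - 24*sqrt(13) ≈ -29.533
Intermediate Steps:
O(j, r) = -3 + sqrt(j**2 + r**2)
k = -4 + (-3 + sqrt(13))**2 (k = -4 + (-3 + sqrt((-3)**2 + 2**2))**2 = -4 + (-3 + sqrt(9 + 4))**2 = -4 + (-3 + sqrt(13))**2 ≈ -3.6333)
M = 4 (M = 4 - 0*(-3) = 4 - 2*0 = 4 + 0 = 4)
Q + M*k = -15 + 4*(18 - 6*sqrt(13)) = -15 + (72 - 24*sqrt(13)) = 57 - 24*sqrt(13)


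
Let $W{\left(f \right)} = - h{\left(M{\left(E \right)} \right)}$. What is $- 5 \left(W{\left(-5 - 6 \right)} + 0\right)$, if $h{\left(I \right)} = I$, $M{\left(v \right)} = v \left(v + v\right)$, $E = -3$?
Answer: $90$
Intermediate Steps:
$M{\left(v \right)} = 2 v^{2}$ ($M{\left(v \right)} = v 2 v = 2 v^{2}$)
$W{\left(f \right)} = -18$ ($W{\left(f \right)} = - 2 \left(-3\right)^{2} = - 2 \cdot 9 = \left(-1\right) 18 = -18$)
$- 5 \left(W{\left(-5 - 6 \right)} + 0\right) = - 5 \left(-18 + 0\right) = \left(-5\right) \left(-18\right) = 90$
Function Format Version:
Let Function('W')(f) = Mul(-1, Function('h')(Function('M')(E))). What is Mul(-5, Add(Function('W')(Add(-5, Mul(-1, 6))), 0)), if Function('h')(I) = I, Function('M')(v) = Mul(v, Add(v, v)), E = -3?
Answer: 90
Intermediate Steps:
Function('M')(v) = Mul(2, Pow(v, 2)) (Function('M')(v) = Mul(v, Mul(2, v)) = Mul(2, Pow(v, 2)))
Function('W')(f) = -18 (Function('W')(f) = Mul(-1, Mul(2, Pow(-3, 2))) = Mul(-1, Mul(2, 9)) = Mul(-1, 18) = -18)
Mul(-5, Add(Function('W')(Add(-5, Mul(-1, 6))), 0)) = Mul(-5, Add(-18, 0)) = Mul(-5, -18) = 90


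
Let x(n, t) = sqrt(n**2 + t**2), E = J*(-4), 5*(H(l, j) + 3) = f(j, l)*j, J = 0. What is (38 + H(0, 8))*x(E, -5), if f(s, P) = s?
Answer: 239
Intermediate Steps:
H(l, j) = -3 + j**2/5 (H(l, j) = -3 + (j*j)/5 = -3 + j**2/5)
E = 0 (E = 0*(-4) = 0)
(38 + H(0, 8))*x(E, -5) = (38 + (-3 + (1/5)*8**2))*sqrt(0**2 + (-5)**2) = (38 + (-3 + (1/5)*64))*sqrt(0 + 25) = (38 + (-3 + 64/5))*sqrt(25) = (38 + 49/5)*5 = (239/5)*5 = 239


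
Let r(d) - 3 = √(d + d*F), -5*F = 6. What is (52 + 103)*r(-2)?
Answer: 465 + 31*√10 ≈ 563.03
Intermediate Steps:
F = -6/5 (F = -⅕*6 = -6/5 ≈ -1.2000)
r(d) = 3 + √5*√(-d)/5 (r(d) = 3 + √(d + d*(-6/5)) = 3 + √(d - 6*d/5) = 3 + √(-d/5) = 3 + √5*√(-d)/5)
(52 + 103)*r(-2) = (52 + 103)*(3 + √5*√(-1*(-2))/5) = 155*(3 + √5*√2/5) = 155*(3 + √10/5) = 465 + 31*√10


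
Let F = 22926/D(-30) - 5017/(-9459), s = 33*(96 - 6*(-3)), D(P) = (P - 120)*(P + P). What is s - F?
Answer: 17777822887/4729500 ≈ 3758.9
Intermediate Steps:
D(P) = 2*P*(-120 + P) (D(P) = (-120 + P)*(2*P) = 2*P*(-120 + P))
s = 3762 (s = 33*(96 + 18) = 33*114 = 3762)
F = 14556113/4729500 (F = 22926/((2*(-30)*(-120 - 30))) - 5017/(-9459) = 22926/((2*(-30)*(-150))) - 5017*(-1/9459) = 22926/9000 + 5017/9459 = 22926*(1/9000) + 5017/9459 = 3821/1500 + 5017/9459 = 14556113/4729500 ≈ 3.0777)
s - F = 3762 - 1*14556113/4729500 = 3762 - 14556113/4729500 = 17777822887/4729500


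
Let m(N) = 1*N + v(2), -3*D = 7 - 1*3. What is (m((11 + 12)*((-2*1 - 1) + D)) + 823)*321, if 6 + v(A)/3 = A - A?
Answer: 226412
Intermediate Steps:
v(A) = -18 (v(A) = -18 + 3*(A - A) = -18 + 3*0 = -18 + 0 = -18)
D = -4/3 (D = -(7 - 1*3)/3 = -(7 - 3)/3 = -⅓*4 = -4/3 ≈ -1.3333)
m(N) = -18 + N (m(N) = 1*N - 18 = N - 18 = -18 + N)
(m((11 + 12)*((-2*1 - 1) + D)) + 823)*321 = ((-18 + (11 + 12)*((-2*1 - 1) - 4/3)) + 823)*321 = ((-18 + 23*((-2 - 1) - 4/3)) + 823)*321 = ((-18 + 23*(-3 - 4/3)) + 823)*321 = ((-18 + 23*(-13/3)) + 823)*321 = ((-18 - 299/3) + 823)*321 = (-353/3 + 823)*321 = (2116/3)*321 = 226412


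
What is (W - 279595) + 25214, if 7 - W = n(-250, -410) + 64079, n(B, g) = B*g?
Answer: -420953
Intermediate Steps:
W = -166572 (W = 7 - (-250*(-410) + 64079) = 7 - (102500 + 64079) = 7 - 1*166579 = 7 - 166579 = -166572)
(W - 279595) + 25214 = (-166572 - 279595) + 25214 = -446167 + 25214 = -420953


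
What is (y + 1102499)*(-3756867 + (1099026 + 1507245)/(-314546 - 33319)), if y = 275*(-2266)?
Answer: -208818029159645958/115955 ≈ -1.8009e+12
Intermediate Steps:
y = -623150
(y + 1102499)*(-3756867 + (1099026 + 1507245)/(-314546 - 33319)) = (-623150 + 1102499)*(-3756867 + (1099026 + 1507245)/(-314546 - 33319)) = 479349*(-3756867 + 2606271/(-347865)) = 479349*(-3756867 + 2606271*(-1/347865)) = 479349*(-3756867 - 868757/115955) = 479349*(-435628381742/115955) = -208818029159645958/115955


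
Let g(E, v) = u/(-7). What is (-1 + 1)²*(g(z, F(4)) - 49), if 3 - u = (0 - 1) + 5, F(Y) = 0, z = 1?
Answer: 0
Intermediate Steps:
u = -1 (u = 3 - ((0 - 1) + 5) = 3 - (-1 + 5) = 3 - 1*4 = 3 - 4 = -1)
g(E, v) = ⅐ (g(E, v) = -1/(-7) = -1*(-⅐) = ⅐)
(-1 + 1)²*(g(z, F(4)) - 49) = (-1 + 1)²*(⅐ - 49) = 0²*(-342/7) = 0*(-342/7) = 0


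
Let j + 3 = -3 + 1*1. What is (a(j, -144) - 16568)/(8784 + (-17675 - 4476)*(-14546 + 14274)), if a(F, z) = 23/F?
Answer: -82863/30169280 ≈ -0.0027466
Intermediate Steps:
j = -5 (j = -3 + (-3 + 1*1) = -3 + (-3 + 1) = -3 - 2 = -5)
(a(j, -144) - 16568)/(8784 + (-17675 - 4476)*(-14546 + 14274)) = (23/(-5) - 16568)/(8784 + (-17675 - 4476)*(-14546 + 14274)) = (23*(-⅕) - 16568)/(8784 - 22151*(-272)) = (-23/5 - 16568)/(8784 + 6025072) = -82863/5/6033856 = -82863/5*1/6033856 = -82863/30169280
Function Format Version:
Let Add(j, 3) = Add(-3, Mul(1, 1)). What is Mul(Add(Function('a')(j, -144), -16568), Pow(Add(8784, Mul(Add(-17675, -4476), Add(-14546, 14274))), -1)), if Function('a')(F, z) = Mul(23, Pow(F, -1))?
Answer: Rational(-82863, 30169280) ≈ -0.0027466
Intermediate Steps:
j = -5 (j = Add(-3, Add(-3, Mul(1, 1))) = Add(-3, Add(-3, 1)) = Add(-3, -2) = -5)
Mul(Add(Function('a')(j, -144), -16568), Pow(Add(8784, Mul(Add(-17675, -4476), Add(-14546, 14274))), -1)) = Mul(Add(Mul(23, Pow(-5, -1)), -16568), Pow(Add(8784, Mul(Add(-17675, -4476), Add(-14546, 14274))), -1)) = Mul(Add(Mul(23, Rational(-1, 5)), -16568), Pow(Add(8784, Mul(-22151, -272)), -1)) = Mul(Add(Rational(-23, 5), -16568), Pow(Add(8784, 6025072), -1)) = Mul(Rational(-82863, 5), Pow(6033856, -1)) = Mul(Rational(-82863, 5), Rational(1, 6033856)) = Rational(-82863, 30169280)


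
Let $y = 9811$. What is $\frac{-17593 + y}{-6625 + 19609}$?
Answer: $- \frac{1297}{2164} \approx -0.59935$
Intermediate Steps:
$\frac{-17593 + y}{-6625 + 19609} = \frac{-17593 + 9811}{-6625 + 19609} = - \frac{7782}{12984} = \left(-7782\right) \frac{1}{12984} = - \frac{1297}{2164}$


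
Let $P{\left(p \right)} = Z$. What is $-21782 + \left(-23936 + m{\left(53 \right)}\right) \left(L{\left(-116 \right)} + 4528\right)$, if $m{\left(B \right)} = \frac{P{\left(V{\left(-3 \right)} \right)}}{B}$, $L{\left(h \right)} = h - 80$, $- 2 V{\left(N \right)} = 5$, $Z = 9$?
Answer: $- \frac{5496725314}{53} \approx -1.0371 \cdot 10^{8}$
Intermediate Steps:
$V{\left(N \right)} = - \frac{5}{2}$ ($V{\left(N \right)} = \left(- \frac{1}{2}\right) 5 = - \frac{5}{2}$)
$P{\left(p \right)} = 9$
$L{\left(h \right)} = -80 + h$ ($L{\left(h \right)} = h - 80 = -80 + h$)
$m{\left(B \right)} = \frac{9}{B}$
$-21782 + \left(-23936 + m{\left(53 \right)}\right) \left(L{\left(-116 \right)} + 4528\right) = -21782 + \left(-23936 + \frac{9}{53}\right) \left(\left(-80 - 116\right) + 4528\right) = -21782 + \left(-23936 + 9 \cdot \frac{1}{53}\right) \left(-196 + 4528\right) = -21782 + \left(-23936 + \frac{9}{53}\right) 4332 = -21782 - \frac{5495570868}{53} = - \frac{5496725314}{53}$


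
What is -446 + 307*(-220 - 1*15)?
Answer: -72591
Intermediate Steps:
-446 + 307*(-220 - 1*15) = -446 + 307*(-220 - 15) = -446 + 307*(-235) = -446 - 72145 = -72591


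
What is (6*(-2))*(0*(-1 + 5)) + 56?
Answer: 56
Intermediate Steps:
(6*(-2))*(0*(-1 + 5)) + 56 = -0*4 + 56 = -12*0 + 56 = 0 + 56 = 56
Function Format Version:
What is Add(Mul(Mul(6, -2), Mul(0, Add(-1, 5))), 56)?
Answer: 56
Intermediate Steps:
Add(Mul(Mul(6, -2), Mul(0, Add(-1, 5))), 56) = Add(Mul(-12, Mul(0, 4)), 56) = Add(Mul(-12, 0), 56) = Add(0, 56) = 56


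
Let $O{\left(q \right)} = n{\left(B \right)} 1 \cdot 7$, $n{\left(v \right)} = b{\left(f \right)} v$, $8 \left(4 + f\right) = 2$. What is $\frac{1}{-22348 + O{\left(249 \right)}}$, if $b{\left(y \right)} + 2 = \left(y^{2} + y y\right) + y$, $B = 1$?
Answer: $- \frac{8}{177531} \approx -4.5063 \cdot 10^{-5}$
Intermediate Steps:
$f = - \frac{15}{4}$ ($f = -4 + \frac{1}{8} \cdot 2 = -4 + \frac{1}{4} = - \frac{15}{4} \approx -3.75$)
$b{\left(y \right)} = -2 + y + 2 y^{2}$ ($b{\left(y \right)} = -2 + \left(\left(y^{2} + y y\right) + y\right) = -2 + \left(\left(y^{2} + y^{2}\right) + y\right) = -2 + \left(2 y^{2} + y\right) = -2 + \left(y + 2 y^{2}\right) = -2 + y + 2 y^{2}$)
$n{\left(v \right)} = \frac{179 v}{8}$ ($n{\left(v \right)} = \left(-2 - \frac{15}{4} + 2 \left(- \frac{15}{4}\right)^{2}\right) v = \left(-2 - \frac{15}{4} + 2 \cdot \frac{225}{16}\right) v = \left(-2 - \frac{15}{4} + \frac{225}{8}\right) v = \frac{179 v}{8}$)
$O{\left(q \right)} = \frac{1253}{8}$ ($O{\left(q \right)} = \frac{179}{8} \cdot 1 \cdot 1 \cdot 7 = \frac{179}{8} \cdot 1 \cdot 7 = \frac{179}{8} \cdot 7 = \frac{1253}{8}$)
$\frac{1}{-22348 + O{\left(249 \right)}} = \frac{1}{-22348 + \frac{1253}{8}} = \frac{1}{- \frac{177531}{8}} = - \frac{8}{177531}$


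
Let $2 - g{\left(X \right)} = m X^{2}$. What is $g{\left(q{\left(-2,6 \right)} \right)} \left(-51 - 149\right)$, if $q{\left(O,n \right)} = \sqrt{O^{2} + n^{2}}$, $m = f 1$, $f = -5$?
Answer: $-40400$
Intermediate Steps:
$m = -5$ ($m = \left(-5\right) 1 = -5$)
$g{\left(X \right)} = 2 + 5 X^{2}$ ($g{\left(X \right)} = 2 - - 5 X^{2} = 2 + 5 X^{2}$)
$g{\left(q{\left(-2,6 \right)} \right)} \left(-51 - 149\right) = \left(2 + 5 \left(\sqrt{\left(-2\right)^{2} + 6^{2}}\right)^{2}\right) \left(-51 - 149\right) = \left(2 + 5 \left(\sqrt{4 + 36}\right)^{2}\right) \left(-200\right) = \left(2 + 5 \left(\sqrt{40}\right)^{2}\right) \left(-200\right) = \left(2 + 5 \left(2 \sqrt{10}\right)^{2}\right) \left(-200\right) = \left(2 + 5 \cdot 40\right) \left(-200\right) = \left(2 + 200\right) \left(-200\right) = 202 \left(-200\right) = -40400$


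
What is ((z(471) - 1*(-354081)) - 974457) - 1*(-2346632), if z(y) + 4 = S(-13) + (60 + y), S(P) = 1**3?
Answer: 1726784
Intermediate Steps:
S(P) = 1
z(y) = 57 + y (z(y) = -4 + (1 + (60 + y)) = -4 + (61 + y) = 57 + y)
((z(471) - 1*(-354081)) - 974457) - 1*(-2346632) = (((57 + 471) - 1*(-354081)) - 974457) - 1*(-2346632) = ((528 + 354081) - 974457) + 2346632 = (354609 - 974457) + 2346632 = -619848 + 2346632 = 1726784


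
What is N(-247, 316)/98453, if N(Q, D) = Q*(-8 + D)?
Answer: -76076/98453 ≈ -0.77271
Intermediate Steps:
N(-247, 316)/98453 = -247*(-8 + 316)/98453 = -247*308*(1/98453) = -76076*1/98453 = -76076/98453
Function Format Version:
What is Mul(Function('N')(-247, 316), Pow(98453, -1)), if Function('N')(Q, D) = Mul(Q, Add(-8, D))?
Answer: Rational(-76076, 98453) ≈ -0.77271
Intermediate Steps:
Mul(Function('N')(-247, 316), Pow(98453, -1)) = Mul(Mul(-247, Add(-8, 316)), Pow(98453, -1)) = Mul(Mul(-247, 308), Rational(1, 98453)) = Mul(-76076, Rational(1, 98453)) = Rational(-76076, 98453)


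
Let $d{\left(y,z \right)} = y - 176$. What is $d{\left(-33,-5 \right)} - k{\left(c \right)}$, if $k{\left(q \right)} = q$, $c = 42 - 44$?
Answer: $-207$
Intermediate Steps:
$c = -2$
$d{\left(y,z \right)} = -176 + y$
$d{\left(-33,-5 \right)} - k{\left(c \right)} = \left(-176 - 33\right) - -2 = -209 + 2 = -207$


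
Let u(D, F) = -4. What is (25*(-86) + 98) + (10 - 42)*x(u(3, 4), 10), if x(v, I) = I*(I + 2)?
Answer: -5892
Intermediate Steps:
x(v, I) = I*(2 + I)
(25*(-86) + 98) + (10 - 42)*x(u(3, 4), 10) = (25*(-86) + 98) + (10 - 42)*(10*(2 + 10)) = (-2150 + 98) - 320*12 = -2052 - 32*120 = -2052 - 3840 = -5892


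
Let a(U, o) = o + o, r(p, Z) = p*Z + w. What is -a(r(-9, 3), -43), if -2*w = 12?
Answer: 86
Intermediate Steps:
w = -6 (w = -½*12 = -6)
r(p, Z) = -6 + Z*p (r(p, Z) = p*Z - 6 = Z*p - 6 = -6 + Z*p)
a(U, o) = 2*o
-a(r(-9, 3), -43) = -2*(-43) = -1*(-86) = 86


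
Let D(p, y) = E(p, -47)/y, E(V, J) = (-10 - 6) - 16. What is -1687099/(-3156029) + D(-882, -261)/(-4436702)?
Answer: 976812743232025/1827308003014719 ≈ 0.53456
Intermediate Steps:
E(V, J) = -32 (E(V, J) = -16 - 16 = -32)
D(p, y) = -32/y
-1687099/(-3156029) + D(-882, -261)/(-4436702) = -1687099/(-3156029) - 32/(-261)/(-4436702) = -1687099*(-1/3156029) - 32*(-1/261)*(-1/4436702) = 1687099/3156029 + (32/261)*(-1/4436702) = 1687099/3156029 - 16/578989611 = 976812743232025/1827308003014719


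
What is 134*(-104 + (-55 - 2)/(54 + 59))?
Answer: -1582406/113 ≈ -14004.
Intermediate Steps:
134*(-104 + (-55 - 2)/(54 + 59)) = 134*(-104 - 57/113) = 134*(-11809/113) = -1582406/113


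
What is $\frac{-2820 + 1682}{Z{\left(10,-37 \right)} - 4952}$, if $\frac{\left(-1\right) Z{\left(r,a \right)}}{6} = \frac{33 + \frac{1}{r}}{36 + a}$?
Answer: $\frac{5690}{23767} \approx 0.23941$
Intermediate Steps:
$Z{\left(r,a \right)} = - \frac{6 \left(33 + \frac{1}{r}\right)}{36 + a}$ ($Z{\left(r,a \right)} = - 6 \frac{33 + \frac{1}{r}}{36 + a} = - \frac{6 \left(33 + \frac{1}{r}\right)}{36 + a}$)
$\frac{-2820 + 1682}{Z{\left(10,-37 \right)} - 4952} = \frac{-2820 + 1682}{\frac{6 \left(-1 - 330\right)}{10 \left(36 - 37\right)} - 4952} = - \frac{1138}{6 \cdot \frac{1}{10} \frac{1}{-1} \left(-1 - 330\right) - 4952} = - \frac{1138}{6 \cdot \frac{1}{10} \left(-1\right) \left(-331\right) - 4952} = - \frac{1138}{\frac{993}{5} - 4952} = - \frac{1138}{- \frac{23767}{5}} = \left(-1138\right) \left(- \frac{5}{23767}\right) = \frac{5690}{23767}$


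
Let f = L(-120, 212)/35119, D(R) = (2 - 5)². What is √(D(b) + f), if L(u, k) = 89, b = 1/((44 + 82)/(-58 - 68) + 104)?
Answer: 16*√43371965/35119 ≈ 3.0004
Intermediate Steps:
b = 1/103 (b = 1/(126/(-126) + 104) = 1/(126*(-1/126) + 104) = 1/(-1 + 104) = 1/103 ≈ 0.0097087)
D(R) = 9 (D(R) = (-3)² = 9)
f = 89/35119 ≈ 0.0025342
√(D(b) + f) = √(9 + 89/35119) = √(316160/35119) = 16*√43371965/35119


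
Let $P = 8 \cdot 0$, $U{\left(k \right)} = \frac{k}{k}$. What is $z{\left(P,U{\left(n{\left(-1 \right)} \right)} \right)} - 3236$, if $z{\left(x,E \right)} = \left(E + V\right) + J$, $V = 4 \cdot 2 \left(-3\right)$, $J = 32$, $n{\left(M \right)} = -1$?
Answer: $-3227$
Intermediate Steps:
$V = -24$ ($V = 8 \left(-3\right) = -24$)
$U{\left(k \right)} = 1$
$P = 0$
$z{\left(x,E \right)} = 8 + E$ ($z{\left(x,E \right)} = \left(E - 24\right) + 32 = \left(-24 + E\right) + 32 = 8 + E$)
$z{\left(P,U{\left(n{\left(-1 \right)} \right)} \right)} - 3236 = \left(8 + 1\right) - 3236 = 9 - 3236 = -3227$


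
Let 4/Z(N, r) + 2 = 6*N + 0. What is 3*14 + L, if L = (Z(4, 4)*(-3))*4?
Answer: 438/11 ≈ 39.818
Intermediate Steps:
Z(N, r) = 4/(-2 + 6*N) (Z(N, r) = 4/(-2 + (6*N + 0)) = 4/(-2 + 6*N))
L = -24/11 (L = ((2/(-1 + 3*4))*(-3))*4 = ((2/(-1 + 12))*(-3))*4 = ((2/11)*(-3))*4 = -6/11*4 = -24/11 ≈ -2.1818)
3*14 + L = 3*14 - 24/11 = 42 - 24/11 = 438/11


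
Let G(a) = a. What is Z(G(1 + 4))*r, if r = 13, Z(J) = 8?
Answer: 104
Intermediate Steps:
Z(G(1 + 4))*r = 8*13 = 104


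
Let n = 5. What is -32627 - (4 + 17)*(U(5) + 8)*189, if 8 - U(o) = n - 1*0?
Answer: -76286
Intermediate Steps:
U(o) = 3 (U(o) = 8 - (5 - 1*0) = 8 - (5 + 0) = 8 - 1*5 = 8 - 5 = 3)
-32627 - (4 + 17)*(U(5) + 8)*189 = -32627 - (4 + 17)*(3 + 8)*189 = -32627 - 21*11*189 = -32627 - 231*189 = -32627 - 1*43659 = -32627 - 43659 = -76286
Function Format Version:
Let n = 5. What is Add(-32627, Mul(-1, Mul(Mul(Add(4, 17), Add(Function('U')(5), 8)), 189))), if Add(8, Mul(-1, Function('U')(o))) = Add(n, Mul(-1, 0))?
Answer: -76286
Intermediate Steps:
Function('U')(o) = 3 (Function('U')(o) = Add(8, Mul(-1, Add(5, Mul(-1, 0)))) = Add(8, Mul(-1, Add(5, 0))) = Add(8, Mul(-1, 5)) = Add(8, -5) = 3)
Add(-32627, Mul(-1, Mul(Mul(Add(4, 17), Add(Function('U')(5), 8)), 189))) = Add(-32627, Mul(-1, Mul(Mul(Add(4, 17), Add(3, 8)), 189))) = Add(-32627, Mul(-1, Mul(Mul(21, 11), 189))) = Add(-32627, Mul(-1, Mul(231, 189))) = Add(-32627, Mul(-1, 43659)) = Add(-32627, -43659) = -76286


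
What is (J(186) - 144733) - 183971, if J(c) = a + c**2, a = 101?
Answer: -294007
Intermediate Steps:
J(c) = 101 + c**2
(J(186) - 144733) - 183971 = ((101 + 186**2) - 144733) - 183971 = ((101 + 34596) - 144733) - 183971 = (34697 - 144733) - 183971 = -110036 - 183971 = -294007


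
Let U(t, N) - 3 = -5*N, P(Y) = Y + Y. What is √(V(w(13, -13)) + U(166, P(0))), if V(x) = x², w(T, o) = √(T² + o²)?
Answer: √341 ≈ 18.466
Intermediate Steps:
P(Y) = 2*Y
U(t, N) = 3 - 5*N
√(V(w(13, -13)) + U(166, P(0))) = √((√(13² + (-13)²))² + (3 - 10*0)) = √((√(169 + 169))² + (3 - 5*0)) = √((√338)² + (3 + 0)) = √((13*√2)² + 3) = √(338 + 3) = √341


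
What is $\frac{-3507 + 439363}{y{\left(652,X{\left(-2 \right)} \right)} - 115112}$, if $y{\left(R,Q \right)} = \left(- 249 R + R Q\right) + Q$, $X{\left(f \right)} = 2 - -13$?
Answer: $- \frac{435856}{267665} \approx -1.6284$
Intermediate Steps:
$X{\left(f \right)} = 15$ ($X{\left(f \right)} = 2 + 13 = 15$)
$y{\left(R,Q \right)} = Q - 249 R + Q R$ ($y{\left(R,Q \right)} = \left(- 249 R + Q R\right) + Q = Q - 249 R + Q R$)
$\frac{-3507 + 439363}{y{\left(652,X{\left(-2 \right)} \right)} - 115112} = \frac{-3507 + 439363}{\left(15 - 162348 + 15 \cdot 652\right) - 115112} = \frac{435856}{\left(15 - 162348 + 9780\right) - 115112} = \frac{435856}{-152553 - 115112} = \frac{435856}{-267665} = 435856 \left(- \frac{1}{267665}\right) = - \frac{435856}{267665}$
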